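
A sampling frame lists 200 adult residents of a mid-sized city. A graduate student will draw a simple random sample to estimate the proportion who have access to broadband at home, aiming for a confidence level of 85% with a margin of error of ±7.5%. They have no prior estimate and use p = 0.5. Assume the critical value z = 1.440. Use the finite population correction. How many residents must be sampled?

Unadjusted: n₀ = 1.440² × 0.50 × 0.50 / 0.075² ≈ 92.16, so n₀ = 93.
Finite population correction with N = 200: n = n₀ / (1 + (n₀−1)/N) = 93 / (1 + 92/200) = 93 / 1.4600 ≈ 63.70.
Rounding up, n = 64.

64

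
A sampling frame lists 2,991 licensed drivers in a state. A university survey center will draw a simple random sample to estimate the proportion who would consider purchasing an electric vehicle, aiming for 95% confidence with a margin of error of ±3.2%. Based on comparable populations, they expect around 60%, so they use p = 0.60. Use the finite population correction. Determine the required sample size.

693

For 95% confidence, z = 1.96.
Unadjusted: n₀ = 1.96² × 0.60 × 0.40 / 0.032² ≈ 900.38, so n₀ = 901.
Finite population correction with N = 2,991: n = n₀ / (1 + (n₀−1)/N) = 901 / (1 + 900/2991) = 901 / 1.3009 ≈ 692.60.
Rounding up, n = 693.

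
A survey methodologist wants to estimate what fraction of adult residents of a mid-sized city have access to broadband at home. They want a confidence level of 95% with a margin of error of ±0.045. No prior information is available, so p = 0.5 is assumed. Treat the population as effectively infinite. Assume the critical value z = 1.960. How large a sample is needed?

With p = 0.5, p(1−p) = 0.25.
n = z²·p(1−p)/E² = 1.960² × 0.2500 / 0.045² = 3.8416 × 0.2500 / 0.002025 ≈ 474.27.
Rounding up gives n = 475.

475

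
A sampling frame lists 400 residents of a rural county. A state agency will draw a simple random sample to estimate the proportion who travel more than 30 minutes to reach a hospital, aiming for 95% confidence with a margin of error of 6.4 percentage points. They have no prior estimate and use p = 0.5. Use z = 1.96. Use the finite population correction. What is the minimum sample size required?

Unadjusted: n₀ = 1.96² × 0.50 × 0.50 / 0.064² ≈ 234.47, so n₀ = 235.
Finite population correction with N = 400: n = n₀ / (1 + (n₀−1)/N) = 235 / (1 + 234/400) = 235 / 1.5850 ≈ 148.26.
Rounding up, n = 149.

149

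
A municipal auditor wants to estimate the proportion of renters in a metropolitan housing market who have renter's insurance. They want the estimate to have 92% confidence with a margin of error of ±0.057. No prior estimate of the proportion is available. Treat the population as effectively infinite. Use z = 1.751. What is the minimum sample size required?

With no prior estimate, use p = 0.5, giving p(1−p) = 0.25.
n = z²·p(1−p)/E² = 1.751² × 0.2500 / 0.057² = 3.0660 × 0.2500 / 0.003249 ≈ 235.92.
Rounding up gives n = 236.

236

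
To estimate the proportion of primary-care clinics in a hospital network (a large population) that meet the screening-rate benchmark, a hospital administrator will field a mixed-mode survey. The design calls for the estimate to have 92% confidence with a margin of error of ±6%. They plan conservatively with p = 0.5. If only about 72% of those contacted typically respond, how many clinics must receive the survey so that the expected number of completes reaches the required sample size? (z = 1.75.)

Completed interviews needed: n₀ = 1.75² × 0.2500 / 0.060² ≈ 212.67 → 213.
At a 72% response rate, contacts needed = 213 / 0.72 ≈ 295.83 → 296.

296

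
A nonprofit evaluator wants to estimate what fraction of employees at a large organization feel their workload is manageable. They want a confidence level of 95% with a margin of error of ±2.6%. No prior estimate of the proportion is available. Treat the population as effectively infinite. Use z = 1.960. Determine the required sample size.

1421

With no prior estimate, use p = 0.5, giving p(1−p) = 0.25.
n = z²·p(1−p)/E² = 1.960² × 0.2500 / 0.026² = 3.8416 × 0.2500 / 0.000676 ≈ 1420.71.
Rounding up gives n = 1421.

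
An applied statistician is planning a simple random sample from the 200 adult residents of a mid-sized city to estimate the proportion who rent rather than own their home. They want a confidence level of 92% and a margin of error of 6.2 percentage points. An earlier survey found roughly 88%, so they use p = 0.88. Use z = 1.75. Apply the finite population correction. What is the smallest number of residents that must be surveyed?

60

Unadjusted: n₀ = 1.75² × 0.88 × 0.12 / 0.062² ≈ 84.13, so n₀ = 85.
Finite population correction with N = 200: n = n₀ / (1 + (n₀−1)/N) = 85 / (1 + 84/200) = 85 / 1.4200 ≈ 59.86.
Rounding up, n = 60.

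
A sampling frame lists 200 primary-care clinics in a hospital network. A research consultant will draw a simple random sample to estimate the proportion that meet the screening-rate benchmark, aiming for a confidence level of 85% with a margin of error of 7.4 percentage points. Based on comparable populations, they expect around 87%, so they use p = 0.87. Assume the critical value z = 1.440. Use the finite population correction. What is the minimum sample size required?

36

Unadjusted: n₀ = 1.440² × 0.87 × 0.13 / 0.074² ≈ 42.83, so n₀ = 43.
Finite population correction with N = 200: n = n₀ / (1 + (n₀−1)/N) = 43 / (1 + 42/200) = 43 / 1.2100 ≈ 35.54.
Rounding up, n = 36.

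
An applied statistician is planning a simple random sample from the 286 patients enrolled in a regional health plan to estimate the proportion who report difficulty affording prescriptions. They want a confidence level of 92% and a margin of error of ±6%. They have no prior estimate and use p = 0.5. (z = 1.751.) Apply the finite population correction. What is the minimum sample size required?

123

Unadjusted: n₀ = 1.751² × 0.50 × 0.50 / 0.060² ≈ 212.92, so n₀ = 213.
Finite population correction with N = 286: n = n₀ / (1 + (n₀−1)/N) = 213 / (1 + 212/286) = 213 / 1.7413 ≈ 122.33.
Rounding up, n = 123.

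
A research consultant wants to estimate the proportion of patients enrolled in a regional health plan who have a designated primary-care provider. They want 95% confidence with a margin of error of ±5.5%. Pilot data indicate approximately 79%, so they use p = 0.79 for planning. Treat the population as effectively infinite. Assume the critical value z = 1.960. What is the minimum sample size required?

211

With p = 0.79, p(1−p) = 0.1659.
n = z²·p(1−p)/E² = 1.960² × 0.1659 / 0.055² = 3.8416 × 0.1659 / 0.003025 ≈ 210.68.
Rounding up gives n = 211.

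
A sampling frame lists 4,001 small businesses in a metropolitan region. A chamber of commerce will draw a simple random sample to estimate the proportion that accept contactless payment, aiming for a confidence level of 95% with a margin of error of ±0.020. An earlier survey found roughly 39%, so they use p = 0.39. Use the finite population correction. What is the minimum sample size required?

1455

For 95% confidence, z = 1.960.
Unadjusted: n₀ = 1.960² × 0.39 × 0.61 / 0.020² ≈ 2284.79, so n₀ = 2285.
Finite population correction with N = 4,001: n = n₀ / (1 + (n₀−1)/N) = 2285 / (1 + 2284/4001) = 2285 / 1.5709 ≈ 1454.62.
Rounding up, n = 1455.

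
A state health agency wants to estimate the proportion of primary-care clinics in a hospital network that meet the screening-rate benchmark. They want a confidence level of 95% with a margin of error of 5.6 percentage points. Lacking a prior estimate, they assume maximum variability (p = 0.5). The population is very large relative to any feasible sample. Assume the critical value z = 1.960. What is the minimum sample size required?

307

With p = 0.5, p(1−p) = 0.25.
n = z²·p(1−p)/E² = 1.960² × 0.2500 / 0.056² = 3.8416 × 0.2500 / 0.003136 ≈ 306.25.
Rounding up gives n = 307.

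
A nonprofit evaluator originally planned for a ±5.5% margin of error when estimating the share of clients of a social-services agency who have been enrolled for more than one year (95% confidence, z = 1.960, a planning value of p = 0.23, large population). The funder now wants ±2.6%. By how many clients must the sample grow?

At ±5.5%: n = 1.960² × 0.1771 / 0.055² ≈ 224.91 → 225.
At ±2.6%: n = 1.960² × 0.1771 / 0.026² ≈ 1006.43 → 1007.
Additional respondents: 1007 − 225 = 782.

782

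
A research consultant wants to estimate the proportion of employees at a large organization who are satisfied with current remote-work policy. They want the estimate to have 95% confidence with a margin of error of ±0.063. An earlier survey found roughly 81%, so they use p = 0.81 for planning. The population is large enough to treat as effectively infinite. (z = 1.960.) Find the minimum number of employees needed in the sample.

With p = 0.81, p(1−p) = 0.1539.
n = z²·p(1−p)/E² = 1.960² × 0.1539 / 0.063² = 3.8416 × 0.1539 / 0.003969 ≈ 148.96.
Rounding up gives n = 149.

149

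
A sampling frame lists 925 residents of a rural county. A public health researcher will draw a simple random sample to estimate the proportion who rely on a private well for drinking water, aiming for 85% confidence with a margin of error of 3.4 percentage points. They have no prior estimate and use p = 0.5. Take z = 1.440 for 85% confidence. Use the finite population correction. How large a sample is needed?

Unadjusted: n₀ = 1.440² × 0.50 × 0.50 / 0.034² ≈ 448.44, so n₀ = 449.
Finite population correction with N = 925: n = n₀ / (1 + (n₀−1)/N) = 449 / (1 + 448/925) = 449 / 1.4843 ≈ 302.49.
Rounding up, n = 303.

303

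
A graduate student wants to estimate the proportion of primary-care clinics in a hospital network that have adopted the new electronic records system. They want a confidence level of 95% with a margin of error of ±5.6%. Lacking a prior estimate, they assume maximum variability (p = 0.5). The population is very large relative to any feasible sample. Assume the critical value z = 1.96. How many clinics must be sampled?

With p = 0.5, p(1−p) = 0.25.
n = z²·p(1−p)/E² = 1.96² × 0.2500 / 0.056² = 3.8416 × 0.2500 / 0.003136 ≈ 306.25.
Rounding up gives n = 307.

307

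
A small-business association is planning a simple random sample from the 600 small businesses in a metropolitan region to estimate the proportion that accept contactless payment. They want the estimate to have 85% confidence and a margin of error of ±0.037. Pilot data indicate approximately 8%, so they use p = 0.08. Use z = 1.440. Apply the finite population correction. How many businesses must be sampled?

95

Unadjusted: n₀ = 1.440² × 0.08 × 0.92 / 0.037² ≈ 111.48, so n₀ = 112.
Finite population correction with N = 600: n = n₀ / (1 + (n₀−1)/N) = 112 / (1 + 111/600) = 112 / 1.1850 ≈ 94.51.
Rounding up, n = 95.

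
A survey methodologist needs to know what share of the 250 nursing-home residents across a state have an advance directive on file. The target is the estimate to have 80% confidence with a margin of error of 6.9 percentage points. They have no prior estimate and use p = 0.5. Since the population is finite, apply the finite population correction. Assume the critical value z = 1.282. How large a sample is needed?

Unadjusted: n₀ = 1.282² × 0.50 × 0.50 / 0.069² ≈ 86.30, so n₀ = 87.
Finite population correction with N = 250: n = n₀ / (1 + (n₀−1)/N) = 87 / (1 + 86/250) = 87 / 1.3440 ≈ 64.73.
Rounding up, n = 65.

65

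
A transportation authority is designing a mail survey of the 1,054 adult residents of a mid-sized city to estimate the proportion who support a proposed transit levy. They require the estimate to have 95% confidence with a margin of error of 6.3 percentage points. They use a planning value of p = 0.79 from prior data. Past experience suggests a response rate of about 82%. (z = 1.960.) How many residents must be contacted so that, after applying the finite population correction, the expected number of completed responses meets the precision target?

Completed interviews needed (unadjusted): n₀ = 1.960² × 0.1659 / 0.063² ≈ 160.57 → 161.
FPC for N = 1,054: n = 161 / (1 + 160/1054) = 161 / 1.1518 ≈ 139.78 → 140.
At an 82% response rate, contacts needed = 140 / 0.82 ≈ 170.73 → 171.

171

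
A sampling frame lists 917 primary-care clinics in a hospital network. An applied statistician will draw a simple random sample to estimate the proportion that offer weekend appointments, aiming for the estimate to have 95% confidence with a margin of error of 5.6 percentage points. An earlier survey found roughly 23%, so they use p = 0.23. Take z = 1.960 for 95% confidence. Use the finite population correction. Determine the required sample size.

176

Unadjusted: n₀ = 1.960² × 0.23 × 0.77 / 0.056² ≈ 216.95, so n₀ = 217.
Finite population correction with N = 917: n = n₀ / (1 + (n₀−1)/N) = 217 / (1 + 216/917) = 217 / 1.2356 ≈ 175.63.
Rounding up, n = 176.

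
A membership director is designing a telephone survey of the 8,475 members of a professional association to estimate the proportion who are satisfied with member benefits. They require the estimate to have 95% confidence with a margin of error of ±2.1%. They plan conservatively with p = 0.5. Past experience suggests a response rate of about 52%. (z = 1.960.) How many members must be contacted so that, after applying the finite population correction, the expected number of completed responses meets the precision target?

3333

Completed interviews needed (unadjusted): n₀ = 1.960² × 0.2500 / 0.021² ≈ 2177.78 → 2178.
FPC for N = 8,475: n = 2178 / (1 + 2177/8475) = 2178 / 1.2569 ≈ 1732.87 → 1733.
At a 52% response rate, contacts needed = 1733 / 0.52 ≈ 3332.69 → 3333.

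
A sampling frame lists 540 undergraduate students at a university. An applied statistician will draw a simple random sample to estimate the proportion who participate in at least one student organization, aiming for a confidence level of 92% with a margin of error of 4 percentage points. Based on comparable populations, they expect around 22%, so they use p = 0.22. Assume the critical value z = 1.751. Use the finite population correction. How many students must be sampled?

205

Unadjusted: n₀ = 1.751² × 0.22 × 0.78 / 0.040² ≈ 328.83, so n₀ = 329.
Finite population correction with N = 540: n = n₀ / (1 + (n₀−1)/N) = 329 / (1 + 328/540) = 329 / 1.6074 ≈ 204.68.
Rounding up, n = 205.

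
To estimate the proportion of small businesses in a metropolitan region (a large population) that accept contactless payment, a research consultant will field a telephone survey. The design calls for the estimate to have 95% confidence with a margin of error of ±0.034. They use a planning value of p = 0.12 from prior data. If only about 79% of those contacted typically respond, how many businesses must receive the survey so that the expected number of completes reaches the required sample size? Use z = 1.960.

Completed interviews needed: n₀ = 1.960² × 0.1056 / 0.034² ≈ 350.93 → 351.
At a 79% response rate, contacts needed = 351 / 0.79 ≈ 444.30 → 445.

445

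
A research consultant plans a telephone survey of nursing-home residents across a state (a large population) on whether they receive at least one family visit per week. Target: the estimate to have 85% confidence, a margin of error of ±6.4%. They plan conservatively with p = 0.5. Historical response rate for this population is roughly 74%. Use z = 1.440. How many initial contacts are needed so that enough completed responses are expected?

Completed interviews needed: n₀ = 1.440² × 0.2500 / 0.064² ≈ 126.56 → 127.
At a 74% response rate, contacts needed = 127 / 0.74 ≈ 171.62 → 172.

172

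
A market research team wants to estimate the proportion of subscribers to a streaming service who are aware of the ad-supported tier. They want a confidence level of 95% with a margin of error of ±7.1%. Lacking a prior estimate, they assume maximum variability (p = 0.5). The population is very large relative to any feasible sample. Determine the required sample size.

For 95% confidence, z = 1.96.
With p = 0.5, p(1−p) = 0.25.
n = z²·p(1−p)/E² = 1.96² × 0.2500 / 0.071² = 3.8416 × 0.2500 / 0.005041 ≈ 190.52.
Rounding up gives n = 191.

191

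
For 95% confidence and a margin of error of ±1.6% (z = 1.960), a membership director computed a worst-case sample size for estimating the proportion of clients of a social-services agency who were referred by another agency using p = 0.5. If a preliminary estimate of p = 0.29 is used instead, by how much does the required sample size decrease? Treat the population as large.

662

Conservative (p = 0.5): n = 1.960² × 0.25 / 0.016² ≈ 3751.56 → 3752.
Using p = 0.29: p(1−p) = 0.2059, so n = 1.960² × 0.2059 / 0.016² ≈ 3089.79 → 3090.
Reduction: 3752 − 3090 = 662.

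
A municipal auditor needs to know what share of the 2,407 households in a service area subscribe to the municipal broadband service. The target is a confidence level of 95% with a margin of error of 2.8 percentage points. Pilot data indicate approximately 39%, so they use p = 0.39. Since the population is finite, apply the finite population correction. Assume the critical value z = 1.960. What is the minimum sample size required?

786

Unadjusted: n₀ = 1.960² × 0.39 × 0.61 / 0.028² ≈ 1165.71, so n₀ = 1166.
Finite population correction with N = 2,407: n = n₀ / (1 + (n₀−1)/N) = 1166 / (1 + 1165/2407) = 1166 / 1.4840 ≈ 785.71.
Rounding up, n = 786.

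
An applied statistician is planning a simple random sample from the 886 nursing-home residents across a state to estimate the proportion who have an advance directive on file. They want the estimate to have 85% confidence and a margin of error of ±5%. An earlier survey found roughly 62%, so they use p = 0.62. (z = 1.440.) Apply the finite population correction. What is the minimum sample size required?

Unadjusted: n₀ = 1.440² × 0.62 × 0.38 / 0.050² ≈ 195.42, so n₀ = 196.
Finite population correction with N = 886: n = n₀ / (1 + (n₀−1)/N) = 196 / (1 + 195/886) = 196 / 1.2201 ≈ 160.64.
Rounding up, n = 161.

161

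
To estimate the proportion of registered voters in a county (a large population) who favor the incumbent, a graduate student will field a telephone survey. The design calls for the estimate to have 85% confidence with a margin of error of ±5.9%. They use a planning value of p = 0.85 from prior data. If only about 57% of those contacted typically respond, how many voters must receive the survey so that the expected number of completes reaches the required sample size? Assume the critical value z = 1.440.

134

Completed interviews needed: n₀ = 1.440² × 0.1275 / 0.059² ≈ 75.95 → 76.
At a 57% response rate, contacts needed = 76 / 0.57 ≈ 133.33 → 134.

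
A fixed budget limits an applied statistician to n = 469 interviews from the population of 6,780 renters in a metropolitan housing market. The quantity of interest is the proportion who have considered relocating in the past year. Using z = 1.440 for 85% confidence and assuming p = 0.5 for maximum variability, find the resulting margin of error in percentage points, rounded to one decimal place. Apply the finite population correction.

3.2

Finite-population factor: (N−n)/(N−1) = (6780−469)/(6780−1) = 0.9310.
SE(p̂) = √[p(1−p)/n · (N−n)/(N−1)] = √[0.2500/469 × 0.9310] = 0.02228.
E = z × SE = 1.440 × 0.02228 = 0.03208 ≈ 3.2 percentage points.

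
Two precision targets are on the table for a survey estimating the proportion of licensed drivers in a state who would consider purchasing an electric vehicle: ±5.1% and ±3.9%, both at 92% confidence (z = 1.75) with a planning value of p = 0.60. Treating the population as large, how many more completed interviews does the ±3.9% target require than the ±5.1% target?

201

At ±5.1%: n = 1.75² × 0.2400 / 0.051² ≈ 282.58 → 283.
At ±3.9%: n = 1.75² × 0.2400 / 0.039² ≈ 483.23 → 484.
Additional respondents: 484 − 283 = 201.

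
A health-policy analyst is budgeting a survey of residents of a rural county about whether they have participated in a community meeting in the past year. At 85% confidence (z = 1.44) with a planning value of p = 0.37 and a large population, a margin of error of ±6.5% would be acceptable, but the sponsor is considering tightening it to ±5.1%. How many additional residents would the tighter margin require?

At ±6.5%: n = 1.44² × 0.2331 / 0.065² ≈ 114.40 → 115.
At ±5.1%: n = 1.44² × 0.2331 / 0.051² ≈ 185.83 → 186.
Additional respondents: 186 − 115 = 71.

71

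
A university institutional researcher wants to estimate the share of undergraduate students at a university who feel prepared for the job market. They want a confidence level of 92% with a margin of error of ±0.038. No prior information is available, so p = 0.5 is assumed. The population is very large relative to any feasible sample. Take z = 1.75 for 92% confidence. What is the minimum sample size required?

531

With p = 0.5, p(1−p) = 0.25.
n = z²·p(1−p)/E² = 1.75² × 0.2500 / 0.038² = 3.0625 × 0.2500 / 0.001444 ≈ 530.21.
Rounding up gives n = 531.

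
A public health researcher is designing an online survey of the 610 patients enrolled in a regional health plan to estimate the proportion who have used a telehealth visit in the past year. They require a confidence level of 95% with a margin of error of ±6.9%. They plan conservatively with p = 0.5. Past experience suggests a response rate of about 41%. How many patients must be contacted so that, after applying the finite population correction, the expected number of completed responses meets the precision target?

For 95% confidence, z = 1.960.
Completed interviews needed (unadjusted): n₀ = 1.960² × 0.2500 / 0.069² ≈ 201.72 → 202.
FPC for N = 610: n = 202 / (1 + 201/610) = 202 / 1.3295 ≈ 151.94 → 152.
At a 41% response rate, contacts needed = 152 / 0.41 ≈ 370.73 → 371.

371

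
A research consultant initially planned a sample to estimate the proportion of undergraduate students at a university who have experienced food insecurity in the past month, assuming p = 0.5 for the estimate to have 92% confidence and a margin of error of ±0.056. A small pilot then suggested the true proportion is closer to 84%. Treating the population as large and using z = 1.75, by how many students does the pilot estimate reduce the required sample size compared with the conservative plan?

Conservative (p = 0.5): n = 1.75² × 0.25 / 0.056² ≈ 244.14 → 245.
Using p = 0.84: p(1−p) = 0.1344, so n = 1.75² × 0.1344 / 0.056² ≈ 131.25 → 132.
Reduction: 245 − 132 = 113.

113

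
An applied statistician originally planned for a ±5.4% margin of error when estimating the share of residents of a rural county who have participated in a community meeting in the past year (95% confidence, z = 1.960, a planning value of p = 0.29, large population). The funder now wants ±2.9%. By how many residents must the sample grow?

At ±5.4%: n = 1.960² × 0.2059 / 0.054² ≈ 271.26 → 272.
At ±2.9%: n = 1.960² × 0.2059 / 0.029² ≈ 940.53 → 941.
Additional respondents: 941 − 272 = 669.

669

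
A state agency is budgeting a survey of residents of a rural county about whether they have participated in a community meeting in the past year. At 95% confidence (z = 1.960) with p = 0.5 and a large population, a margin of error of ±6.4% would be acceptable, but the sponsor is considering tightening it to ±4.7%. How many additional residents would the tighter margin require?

At ±6.4%: n = 1.960² × 0.2500 / 0.064² ≈ 234.47 → 235.
At ±4.7%: n = 1.960² × 0.2500 / 0.047² ≈ 434.77 → 435.
Additional respondents: 435 − 235 = 200.

200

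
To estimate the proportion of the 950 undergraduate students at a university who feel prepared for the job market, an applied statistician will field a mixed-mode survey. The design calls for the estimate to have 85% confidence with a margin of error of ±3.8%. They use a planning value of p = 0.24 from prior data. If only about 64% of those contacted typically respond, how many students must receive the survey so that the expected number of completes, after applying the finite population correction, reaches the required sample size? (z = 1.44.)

322

Completed interviews needed (unadjusted): n₀ = 1.44² × 0.1824 / 0.038² ≈ 261.93 → 262.
FPC for N = 950: n = 262 / (1 + 261/950) = 262 / 1.2747 ≈ 205.53 → 206.
At a 64% response rate, contacts needed = 206 / 0.64 ≈ 321.88 → 322.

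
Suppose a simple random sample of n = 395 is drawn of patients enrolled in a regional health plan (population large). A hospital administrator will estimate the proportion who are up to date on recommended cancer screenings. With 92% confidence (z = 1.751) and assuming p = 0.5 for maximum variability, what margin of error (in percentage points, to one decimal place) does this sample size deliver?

SE(p̂) = √[p(1−p)/n] = √[0.2500/395] = 0.02516.
E = z × SE = 1.751 × 0.02516 = 0.04405, or 4.4 percentage points.

4.4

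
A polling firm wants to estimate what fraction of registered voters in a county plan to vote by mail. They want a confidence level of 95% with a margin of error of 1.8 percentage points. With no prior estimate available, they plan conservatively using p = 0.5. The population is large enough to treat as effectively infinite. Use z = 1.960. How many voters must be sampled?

2965

With p = 0.5, p(1−p) = 0.25.
n = z²·p(1−p)/E² = 1.960² × 0.2500 / 0.018² = 3.8416 × 0.2500 / 0.000324 ≈ 2964.20.
Rounding up gives n = 2965.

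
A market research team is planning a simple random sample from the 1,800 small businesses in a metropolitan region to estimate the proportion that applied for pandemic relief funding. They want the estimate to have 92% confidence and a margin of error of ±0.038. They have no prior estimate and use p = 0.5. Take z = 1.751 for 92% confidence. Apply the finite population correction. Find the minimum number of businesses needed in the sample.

Unadjusted: n₀ = 1.751² × 0.50 × 0.50 / 0.038² ≈ 530.82, so n₀ = 531.
Finite population correction with N = 1,800: n = n₀ / (1 + (n₀−1)/N) = 531 / (1 + 530/1800) = 531 / 1.2944 ≈ 410.21.
Rounding up, n = 411.

411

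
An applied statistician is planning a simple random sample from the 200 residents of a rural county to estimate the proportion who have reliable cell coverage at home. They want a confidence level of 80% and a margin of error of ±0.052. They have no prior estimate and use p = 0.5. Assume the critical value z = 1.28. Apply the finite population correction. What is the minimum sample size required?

Unadjusted: n₀ = 1.28² × 0.50 × 0.50 / 0.052² ≈ 151.48, so n₀ = 152.
Finite population correction with N = 200: n = n₀ / (1 + (n₀−1)/N) = 152 / (1 + 151/200) = 152 / 1.7550 ≈ 86.61.
Rounding up, n = 87.

87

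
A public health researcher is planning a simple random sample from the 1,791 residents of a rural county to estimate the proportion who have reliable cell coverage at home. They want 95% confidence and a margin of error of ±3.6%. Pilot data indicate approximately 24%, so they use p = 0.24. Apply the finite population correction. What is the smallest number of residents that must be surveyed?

416

For 95% confidence, z = 1.960.
Unadjusted: n₀ = 1.960² × 0.24 × 0.76 / 0.036² ≈ 540.67, so n₀ = 541.
Finite population correction with N = 1,791: n = n₀ / (1 + (n₀−1)/N) = 541 / (1 + 540/1791) = 541 / 1.3015 ≈ 415.67.
Rounding up, n = 416.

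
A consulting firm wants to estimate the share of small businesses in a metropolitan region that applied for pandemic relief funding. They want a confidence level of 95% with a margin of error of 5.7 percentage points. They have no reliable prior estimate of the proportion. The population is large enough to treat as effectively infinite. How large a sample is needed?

For 95% confidence, z = 1.960.
With no prior estimate, use p = 0.5, giving p(1−p) = 0.25.
n = z²·p(1−p)/E² = 1.960² × 0.2500 / 0.057² = 3.8416 × 0.2500 / 0.003249 ≈ 295.60.
Rounding up gives n = 296.

296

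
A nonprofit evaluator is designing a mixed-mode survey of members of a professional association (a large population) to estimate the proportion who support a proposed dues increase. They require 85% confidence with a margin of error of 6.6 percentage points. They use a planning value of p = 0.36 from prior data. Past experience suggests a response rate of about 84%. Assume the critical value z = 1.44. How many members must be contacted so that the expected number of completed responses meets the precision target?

131

Completed interviews needed: n₀ = 1.44² × 0.2304 / 0.066² ≈ 109.68 → 110.
At an 84% response rate, contacts needed = 110 / 0.84 ≈ 130.95 → 131.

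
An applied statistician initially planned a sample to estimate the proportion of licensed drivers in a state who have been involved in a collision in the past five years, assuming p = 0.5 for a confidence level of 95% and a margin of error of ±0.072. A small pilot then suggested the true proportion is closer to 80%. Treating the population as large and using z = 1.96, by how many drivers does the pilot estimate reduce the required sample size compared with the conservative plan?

67

Conservative (p = 0.5): n = 1.96² × 0.25 / 0.072² ≈ 185.26 → 186.
Using p = 0.80: p(1−p) = 0.1600, so n = 1.96² × 0.1600 / 0.072² ≈ 118.57 → 119.
Reduction: 186 − 119 = 67.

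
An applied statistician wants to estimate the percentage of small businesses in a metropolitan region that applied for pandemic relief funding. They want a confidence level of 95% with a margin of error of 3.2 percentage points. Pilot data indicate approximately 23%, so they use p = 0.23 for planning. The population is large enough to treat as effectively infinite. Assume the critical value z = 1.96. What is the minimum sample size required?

665

With p = 0.23, p(1−p) = 0.1771.
n = z²·p(1−p)/E² = 1.96² × 0.1771 / 0.032² = 3.8416 × 0.1771 / 0.001024 ≈ 664.40.
Rounding up gives n = 665.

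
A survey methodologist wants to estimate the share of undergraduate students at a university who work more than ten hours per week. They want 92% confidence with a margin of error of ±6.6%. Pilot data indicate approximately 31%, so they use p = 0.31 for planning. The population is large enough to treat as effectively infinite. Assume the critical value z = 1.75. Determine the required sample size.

With p = 0.31, p(1−p) = 0.2139.
n = z²·p(1−p)/E² = 1.75² × 0.2139 / 0.066² = 3.0625 × 0.2139 / 0.004356 ≈ 150.38.
Rounding up gives n = 151.

151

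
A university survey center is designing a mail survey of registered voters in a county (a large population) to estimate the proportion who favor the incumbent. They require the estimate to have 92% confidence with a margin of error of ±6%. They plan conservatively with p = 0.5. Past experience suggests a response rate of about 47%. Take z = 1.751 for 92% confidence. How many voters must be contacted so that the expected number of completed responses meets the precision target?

454

Completed interviews needed: n₀ = 1.751² × 0.2500 / 0.060² ≈ 212.92 → 213.
At a 47% response rate, contacts needed = 213 / 0.47 ≈ 453.19 → 454.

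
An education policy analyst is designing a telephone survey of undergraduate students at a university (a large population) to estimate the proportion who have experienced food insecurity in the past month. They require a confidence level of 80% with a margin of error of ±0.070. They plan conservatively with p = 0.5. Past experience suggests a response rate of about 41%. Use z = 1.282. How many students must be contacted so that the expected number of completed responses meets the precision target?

Completed interviews needed: n₀ = 1.282² × 0.2500 / 0.070² ≈ 83.85 → 84.
At a 41% response rate, contacts needed = 84 / 0.41 ≈ 204.88 → 205.

205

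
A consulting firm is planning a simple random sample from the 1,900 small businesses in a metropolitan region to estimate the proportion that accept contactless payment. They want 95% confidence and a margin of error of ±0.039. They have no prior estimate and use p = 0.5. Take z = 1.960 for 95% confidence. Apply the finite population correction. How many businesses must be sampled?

Unadjusted: n₀ = 1.960² × 0.50 × 0.50 / 0.039² ≈ 631.43, so n₀ = 632.
Finite population correction with N = 1,900: n = n₀ / (1 + (n₀−1)/N) = 632 / (1 + 631/1900) = 632 / 1.3321 ≈ 474.44.
Rounding up, n = 475.

475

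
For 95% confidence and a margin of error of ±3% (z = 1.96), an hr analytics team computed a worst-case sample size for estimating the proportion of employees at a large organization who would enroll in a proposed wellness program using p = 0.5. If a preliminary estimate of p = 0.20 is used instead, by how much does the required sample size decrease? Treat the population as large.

Conservative (p = 0.5): n = 1.96² × 0.25 / 0.030² ≈ 1067.11 → 1068.
Using p = 0.20: p(1−p) = 0.1600, so n = 1.96² × 0.1600 / 0.030² ≈ 682.95 → 683.
Reduction: 1068 − 683 = 385.

385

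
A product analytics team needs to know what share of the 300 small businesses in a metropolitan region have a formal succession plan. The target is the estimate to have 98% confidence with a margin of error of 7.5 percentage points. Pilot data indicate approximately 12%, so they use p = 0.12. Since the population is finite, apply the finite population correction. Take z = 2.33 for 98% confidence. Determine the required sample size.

77

Unadjusted: n₀ = 2.33² × 0.12 × 0.88 / 0.075² ≈ 101.92, so n₀ = 102.
Finite population correction with N = 300: n = n₀ / (1 + (n₀−1)/N) = 102 / (1 + 101/300) = 102 / 1.3367 ≈ 76.31.
Rounding up, n = 77.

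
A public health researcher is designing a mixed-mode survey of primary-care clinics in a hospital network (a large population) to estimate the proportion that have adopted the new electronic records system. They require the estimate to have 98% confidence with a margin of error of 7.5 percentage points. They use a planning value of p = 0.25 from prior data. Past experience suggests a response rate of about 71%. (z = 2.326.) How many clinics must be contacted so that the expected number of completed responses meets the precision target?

255

Completed interviews needed: n₀ = 2.326² × 0.1875 / 0.075² ≈ 180.34 → 181.
At a 71% response rate, contacts needed = 181 / 0.71 ≈ 254.93 → 255.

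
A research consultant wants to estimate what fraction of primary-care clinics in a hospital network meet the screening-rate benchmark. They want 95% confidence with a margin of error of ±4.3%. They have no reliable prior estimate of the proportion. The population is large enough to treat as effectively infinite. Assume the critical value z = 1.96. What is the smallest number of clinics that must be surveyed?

520

With no prior estimate, use p = 0.5, giving p(1−p) = 0.25.
n = z²·p(1−p)/E² = 1.96² × 0.2500 / 0.043² = 3.8416 × 0.2500 / 0.001849 ≈ 519.42.
Rounding up gives n = 520.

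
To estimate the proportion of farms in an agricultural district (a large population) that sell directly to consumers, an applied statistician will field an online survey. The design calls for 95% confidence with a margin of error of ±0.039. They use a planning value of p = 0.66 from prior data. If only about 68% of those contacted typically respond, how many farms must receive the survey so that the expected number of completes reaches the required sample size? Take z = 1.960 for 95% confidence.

834

Completed interviews needed: n₀ = 1.960² × 0.2244 / 0.039² ≈ 566.77 → 567.
At a 68% response rate, contacts needed = 567 / 0.68 ≈ 833.82 → 834.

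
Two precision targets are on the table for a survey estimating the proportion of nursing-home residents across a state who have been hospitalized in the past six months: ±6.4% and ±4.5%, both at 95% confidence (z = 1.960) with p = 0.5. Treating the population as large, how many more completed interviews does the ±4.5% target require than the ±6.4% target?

240

At ±6.4%: n = 1.960² × 0.2500 / 0.064² ≈ 234.47 → 235.
At ±4.5%: n = 1.960² × 0.2500 / 0.045² ≈ 474.27 → 475.
Additional respondents: 475 − 235 = 240.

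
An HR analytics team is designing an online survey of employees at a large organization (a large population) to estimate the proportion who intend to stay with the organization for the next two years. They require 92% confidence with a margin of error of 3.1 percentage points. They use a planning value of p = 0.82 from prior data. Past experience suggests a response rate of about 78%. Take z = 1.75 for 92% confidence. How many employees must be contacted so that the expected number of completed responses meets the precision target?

Completed interviews needed: n₀ = 1.75² × 0.1476 / 0.031² ≈ 470.37 → 471.
At a 78% response rate, contacts needed = 471 / 0.78 ≈ 603.85 → 604.

604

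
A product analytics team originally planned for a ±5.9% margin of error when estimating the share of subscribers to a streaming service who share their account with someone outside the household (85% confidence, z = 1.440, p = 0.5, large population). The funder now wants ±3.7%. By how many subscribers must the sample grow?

230

At ±5.9%: n = 1.440² × 0.2500 / 0.059² ≈ 148.92 → 149.
At ±3.7%: n = 1.440² × 0.2500 / 0.037² ≈ 378.67 → 379.
Additional respondents: 379 − 149 = 230.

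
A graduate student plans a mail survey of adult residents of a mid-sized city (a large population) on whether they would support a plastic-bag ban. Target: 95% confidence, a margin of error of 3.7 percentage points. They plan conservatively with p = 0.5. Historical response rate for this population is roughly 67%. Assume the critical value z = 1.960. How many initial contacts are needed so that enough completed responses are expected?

Completed interviews needed: n₀ = 1.960² × 0.2500 / 0.037² ≈ 701.53 → 702.
At a 67% response rate, contacts needed = 702 / 0.67 ≈ 1047.76 → 1048.

1048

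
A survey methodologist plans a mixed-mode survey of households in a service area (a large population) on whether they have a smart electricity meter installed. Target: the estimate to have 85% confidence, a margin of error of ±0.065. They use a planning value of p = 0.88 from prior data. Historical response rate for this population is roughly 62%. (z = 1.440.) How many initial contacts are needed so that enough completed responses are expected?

Completed interviews needed: n₀ = 1.440² × 0.1056 / 0.065² ≈ 51.83 → 52.
At a 62% response rate, contacts needed = 52 / 0.62 ≈ 83.87 → 84.

84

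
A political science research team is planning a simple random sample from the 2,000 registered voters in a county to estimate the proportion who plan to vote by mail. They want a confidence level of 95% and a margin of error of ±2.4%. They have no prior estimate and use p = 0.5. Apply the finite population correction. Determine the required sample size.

910

For 95% confidence, z = 1.960.
Unadjusted: n₀ = 1.960² × 0.50 × 0.50 / 0.024² ≈ 1667.36, so n₀ = 1668.
Finite population correction with N = 2,000: n = n₀ / (1 + (n₀−1)/N) = 1668 / (1 + 1667/2000) = 1668 / 1.8335 ≈ 909.74.
Rounding up, n = 910.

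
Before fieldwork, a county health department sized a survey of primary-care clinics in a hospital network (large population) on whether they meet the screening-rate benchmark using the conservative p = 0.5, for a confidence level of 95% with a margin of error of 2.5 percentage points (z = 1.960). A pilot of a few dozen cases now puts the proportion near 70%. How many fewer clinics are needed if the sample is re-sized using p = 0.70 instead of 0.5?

Conservative (p = 0.5): n = 1.960² × 0.25 / 0.025² ≈ 1536.64 → 1537.
Using p = 0.70: p(1−p) = 0.2100, so n = 1.960² × 0.2100 / 0.025² ≈ 1290.78 → 1291.
Reduction: 1537 − 1291 = 246.

246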